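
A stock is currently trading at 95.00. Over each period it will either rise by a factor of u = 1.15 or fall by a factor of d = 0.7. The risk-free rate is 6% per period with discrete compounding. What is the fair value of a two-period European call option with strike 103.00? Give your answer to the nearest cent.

Risk-neutral probability p = (1 + 0.06 − 0.7)/(1.15 − 0.7) = 0.3600/0.4500 = 0.8000
Terminal stock prices: S_uu = 125.6, S_ud = 76.47, S_dd = 46.55
Terminal payoffs (S − K): max(22.64, 0) = 22.64, max(-26.53, 0) = 0, max(-56.45, 0) = 0
Node u (S = 109.2): V_u = 1/1.06·[0.8000·22.6375 + 0.2000·0.0000] = 17.0849
Node d (S = 66.5): V_d = 1/1.06·[0.8000·0.0000 + 0.2000·0.0000] = 0.0000
Node 0 (S = 95): V_0 = 1/1.06·[0.8000·17.0849 + 0.2000·0.0000] = 12.8943

12.89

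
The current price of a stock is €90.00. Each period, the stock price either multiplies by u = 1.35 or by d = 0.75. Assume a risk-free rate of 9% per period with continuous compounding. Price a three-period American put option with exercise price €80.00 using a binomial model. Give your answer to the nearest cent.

€6.32

Risk-neutral probability p = (e^0.09 − 0.75)/(1.35 − 0.75) = 0.3442/0.6000 = 0.5736
Terminal stock prices: S_uuu = 221.4, S_uud = 123, S_udd = 68.34, S_ddd = 37.97
Terminal payoffs (K − S): max(-141.4, 0) = 0, max(-43.02, 0) = 0, max(11.66, 0) = 11.66, max(42.03, 0) = 42.03
Node uu (S = 164): continuation = e^(−0.09)·[0.5736·0.0000 + 0.4264·0.0000] = 0.0000; exercise value = 0.0000 ≤ continuation, so V_uu = 0.0000
Node ud (S = 91.13): continuation = e^(−0.09)·[0.5736·0.0000 + 0.4264·11.6562] = 4.5422; exercise value = 0.0000 ≤ continuation, so V_ud = 4.5422
Node dd (S = 50.62): continuation = e^(−0.09)·[0.5736·11.6562 + 0.4264·42.0312] = 22.4895; exercise value = 29.3750 > continuation, so V_dd = 29.3750 (exercise)
Node u (S = 121.5): continuation = e^(−0.09)·[0.5736·0.0000 + 0.4264·4.5422] = 1.7700; exercise value = 0.0000 ≤ continuation, so V_u = 1.7700
Node d (S = 67.5): continuation = e^(−0.09)·[0.5736·4.5422 + 0.4264·29.3750] = 13.8281; exercise value = 12.5000 ≤ continuation, so V_d = 13.8281
Node 0 (S = 90): continuation = e^(−0.09)·[0.5736·1.7700 + 0.4264·13.8281] = 6.3164; exercise value = 0.0000 ≤ continuation, so V_0 = 6.3164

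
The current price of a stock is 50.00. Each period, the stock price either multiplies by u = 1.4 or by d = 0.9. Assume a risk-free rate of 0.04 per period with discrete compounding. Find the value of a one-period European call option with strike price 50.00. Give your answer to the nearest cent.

5.38

Risk-neutral probability p = (1 + 0.04 − 0.9)/(1.4 − 0.9) = 0.1400/0.5000 = 0.2800
Terminal stock prices: S_u = 70, S_d = 45
Terminal payoffs (S − K): max(20, 0) = 20, max(-5, 0) = 0
Node 0 (S = 50): V_0 = 1/1.04·[0.2800·20.0000 + 0.7200·0.0000] = 5.3846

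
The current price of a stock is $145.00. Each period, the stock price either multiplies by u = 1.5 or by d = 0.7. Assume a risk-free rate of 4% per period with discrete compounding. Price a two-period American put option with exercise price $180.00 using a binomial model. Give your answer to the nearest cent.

$49.67

Risk-neutral probability p = (1 + 0.04 − 0.7)/(1.5 − 0.7) = 0.3400/0.8000 = 0.4250
Terminal stock prices: S_uu = 326.2, S_ud = 152.2, S_dd = 71.05
Terminal payoffs (K − S): max(-146.2, 0) = 0, max(27.75, 0) = 27.75, max(109, 0) = 109
Node u (S = 217.5): continuation = 1/1.04·[0.4250·0.0000 + 0.5750·27.7500] = 15.3425; exercise value = 0.0000 ≤ continuation, so V_u = 15.3425
Node d (S = 101.5): continuation = 1/1.04·[0.4250·27.7500 + 0.5750·108.9500] = 71.5769; exercise value = 78.5000 > continuation, so V_d = 78.5000 (exercise)
Node 0 (S = 145): continuation = 1/1.04·[0.4250·15.3425 + 0.5750·78.5000] = 49.6712; exercise value = 35.0000 ≤ continuation, so V_0 = 49.6712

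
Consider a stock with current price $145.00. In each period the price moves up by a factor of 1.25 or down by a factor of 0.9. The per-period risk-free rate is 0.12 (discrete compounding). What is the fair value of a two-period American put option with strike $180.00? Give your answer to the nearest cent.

Risk-neutral probability p = (1 + 0.12 − 0.9)/(1.25 − 0.9) = 0.2200/0.3500 = 0.6286
Terminal stock prices: S_uu = 226.6, S_ud = 163.1, S_dd = 117.5
Terminal payoffs (K − S): max(-46.56, 0) = 0, max(16.88, 0) = 16.88, max(62.55, 0) = 62.55
Node u (S = 181.2): continuation = 1/1.12·[0.6286·0.0000 + 0.3714·16.8750] = 5.5963; exercise value = 0.0000 ≤ continuation, so V_u = 5.5963
Node d (S = 130.5): continuation = 1/1.12·[0.6286·16.8750 + 0.3714·62.5500] = 30.2143; exercise value = 49.5000 > continuation, so V_d = 49.5000 (exercise)
Node 0 (S = 145): continuation = 1/1.12·[0.6286·5.5963 + 0.3714·49.5000] = 19.5566; exercise value = 35.0000 > continuation, so V_0 = 35.0000 (exercise)

$35.00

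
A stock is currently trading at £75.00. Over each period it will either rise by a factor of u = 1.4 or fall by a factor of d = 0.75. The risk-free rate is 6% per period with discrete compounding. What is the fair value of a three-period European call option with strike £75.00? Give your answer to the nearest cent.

£22.48

Risk-neutral probability p = (1 + 0.06 − 0.75)/(1.4 − 0.75) = 0.3100/0.6500 = 0.4769
Terminal stock prices: S_uuu = 205.8, S_uud = 110.2, S_udd = 59.06, S_ddd = 31.64
Terminal payoffs (S − K): max(130.8, 0) = 130.8, max(35.25, 0) = 35.25, max(-15.94, 0) = 0, max(-43.36, 0) = 0
Node uu (S = 147): V_uu = 1/1.06·[0.4769·130.8000 + 0.5231·35.2500] = 76.2453
Node ud (S = 78.75): V_ud = 1/1.06·[0.4769·35.2500 + 0.5231·0.0000] = 15.8599
Node dd (S = 42.19): V_dd = 1/1.06·[0.4769·0.0000 + 0.5231·0.0000] = 0.0000
Node u (S = 105): V_u = 1/1.06·[0.4769·76.2453 + 0.5231·15.8599] = 42.1312
Node d (S = 56.25): V_d = 1/1.06·[0.4769·15.8599 + 0.5231·0.0000] = 7.1358
Node 0 (S = 75): V_0 = 1/1.06·[0.4769·42.1312 + 0.5231·7.1358] = 22.4773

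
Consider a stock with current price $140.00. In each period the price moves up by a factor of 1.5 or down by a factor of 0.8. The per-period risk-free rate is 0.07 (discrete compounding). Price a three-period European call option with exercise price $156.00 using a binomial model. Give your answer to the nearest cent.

Risk-neutral probability p = (1 + 0.07 − 0.8)/(1.5 − 0.8) = 0.2700/0.7000 = 0.3857
Terminal stock prices: S_uuu = 472.5, S_uud = 252, S_udd = 134.4, S_ddd = 71.68
Terminal payoffs (S − K): max(316.5, 0) = 316.5, max(96, 0) = 96, max(-21.6, 0) = 0, max(-84.32, 0) = 0
Node uu (S = 315): V_uu = 1/1.07·[0.3857·316.5000 + 0.6143·96.0000] = 169.2056
Node ud (S = 168): V_ud = 1/1.07·[0.3857·96.0000 + 0.6143·0.0000] = 34.6061
Node dd (S = 89.6): V_dd = 1/1.07·[0.3857·0.0000 + 0.6143·0.0000] = 0.0000
Node u (S = 210): V_u = 1/1.07·[0.3857·169.2056 + 0.6143·34.6061] = 80.8627
Node d (S = 112): V_d = 1/1.07·[0.3857·34.6061 + 0.6143·0.0000] = 12.4748
Node 0 (S = 140): V_0 = 1/1.07·[0.3857·80.8627 + 0.6143·12.4748] = 36.3112

$36.31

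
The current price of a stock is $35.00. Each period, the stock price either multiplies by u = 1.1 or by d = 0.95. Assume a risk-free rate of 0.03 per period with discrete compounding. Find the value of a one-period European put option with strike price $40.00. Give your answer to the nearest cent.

Risk-neutral probability p = (1 + 0.03 − 0.95)/(1.1 − 0.95) = 0.0800/0.1500 = 0.5333
Terminal stock prices: S_u = 38.5, S_d = 33.25
Terminal payoffs (K − S): max(1.5, 0) = 1.5, max(6.75, 0) = 6.75
Node 0 (S = 35): V_0 = 1/1.03·[0.5333·1.5000 + 0.4667·6.7500] = 3.8350

$3.83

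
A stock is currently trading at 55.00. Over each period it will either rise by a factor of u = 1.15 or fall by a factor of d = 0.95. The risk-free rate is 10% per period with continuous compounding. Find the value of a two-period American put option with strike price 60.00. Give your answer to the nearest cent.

Risk-neutral probability p = (e^0.1 − 0.95)/(1.15 − 0.95) = 0.1552/0.2000 = 0.7759
Terminal stock prices: S_uu = 72.74, S_ud = 60.09, S_dd = 49.64
Terminal payoffs (K − S): max(-12.74, 0) = 0, max(-0.0875, 0) = 0, max(10.36, 0) = 10.36
Node u (S = 63.25): continuation = e^(−0.1)·[0.7759·0.0000 + 0.2241·0.0000] = 0.0000; exercise value = 0.0000 ≤ continuation, so V_u = 0.0000
Node d (S = 52.25): continuation = e^(−0.1)·[0.7759·0.0000 + 0.2241·10.3625] = 2.1017; exercise value = 7.7500 > continuation, so V_d = 7.7500 (exercise)
Node 0 (S = 55): continuation = e^(−0.1)·[0.7759·0.0000 + 0.2241·7.7500] = 1.5718; exercise value = 5.0000 > continuation, so V_0 = 5.0000 (exercise)

5.00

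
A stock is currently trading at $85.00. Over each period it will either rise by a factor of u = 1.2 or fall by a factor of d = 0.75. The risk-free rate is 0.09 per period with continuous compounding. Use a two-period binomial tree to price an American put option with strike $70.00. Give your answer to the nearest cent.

Risk-neutral probability p = (e^0.09 − 0.75)/(1.2 − 0.75) = 0.3442/0.4500 = 0.7648
Terminal stock prices: S_uu = 122.4, S_ud = 76.5, S_dd = 47.81
Terminal payoffs (K − S): max(-52.4, 0) = 0, max(-6.5, 0) = 0, max(22.19, 0) = 22.19
Node u (S = 102): continuation = e^(−0.09)·[0.7648·0.0000 + 0.2352·0.0000] = 0.0000; exercise value = 0.0000 ≤ continuation, so V_u = 0.0000
Node d (S = 63.75): continuation = e^(−0.09)·[0.7648·0.0000 + 0.2352·22.1875] = 4.7687; exercise value = 6.2500 > continuation, so V_d = 6.2500 (exercise)
Node 0 (S = 85): continuation = e^(−0.09)·[0.7648·0.0000 + 0.2352·6.2500] = 1.3433; exercise value = 0.0000 ≤ continuation, so V_0 = 1.3433

$1.34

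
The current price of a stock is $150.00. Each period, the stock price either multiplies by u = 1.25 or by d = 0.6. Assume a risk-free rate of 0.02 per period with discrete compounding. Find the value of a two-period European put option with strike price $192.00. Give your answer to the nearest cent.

Risk-neutral probability p = (1 + 0.02 − 0.6)/(1.25 − 0.6) = 0.4200/0.6500 = 0.6462
Terminal stock prices: S_uu = 234.4, S_ud = 112.5, S_dd = 54
Terminal payoffs (K − S): max(-42.38, 0) = 0, max(79.5, 0) = 79.5, max(138, 0) = 138
Node u (S = 187.5): V_u = 1/1.02·[0.6462·0.0000 + 0.3538·79.5000] = 27.5792
Node d (S = 90): V_d = 1/1.02·[0.6462·79.5000 + 0.3538·138.0000] = 98.2353
Node 0 (S = 150): V_0 = 1/1.02·[0.6462·27.5792 + 0.3538·98.2353] = 51.5496

$51.55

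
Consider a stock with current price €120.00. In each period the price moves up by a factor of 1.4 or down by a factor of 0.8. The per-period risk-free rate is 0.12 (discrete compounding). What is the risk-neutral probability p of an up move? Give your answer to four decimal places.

p = 0.5333

Risk-neutral probability p = (1 + 0.12 − 0.8)/(1.4 − 0.8) = 0.3200/0.6000 = 0.5333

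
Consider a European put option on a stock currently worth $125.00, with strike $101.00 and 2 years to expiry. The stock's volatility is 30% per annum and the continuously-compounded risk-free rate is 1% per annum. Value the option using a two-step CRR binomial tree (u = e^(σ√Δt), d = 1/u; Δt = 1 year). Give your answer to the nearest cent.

CRR parameters: u = e^(σ√Δt) = e^(0.3·√1) = 1.3499, d = 1/u = 0.7408
Per-period rate: rΔt = 0.01·1 = 0.01, so R = e^0.01 = 1.0101
Risk-neutral probability p = (e^0.01 − 0.7408)/(1.3499 − 0.7408) = 0.2692/0.6090 = 0.4421
Terminal stock prices: S_uu = 227.8, S_ud = 125, S_dd = 68.6
Terminal payoffs (K − S): max(-126.8, 0) = 0, max(-24, 0) = 0, max(32.4, 0) = 32.4
Node u (S = 168.7): V_u = e^(−0.01)·[0.4421·0.0000 + 0.5579·0.0000] = 0.0000
Node d (S = 92.6): V_d = e^(−0.01)·[0.4421·0.0000 + 0.5579·32.3985] = 17.8966
Node 0 (S = 125): V_0 = e^(−0.01)·[0.4421·0.0000 + 0.5579·17.8966] = 9.8859

$9.89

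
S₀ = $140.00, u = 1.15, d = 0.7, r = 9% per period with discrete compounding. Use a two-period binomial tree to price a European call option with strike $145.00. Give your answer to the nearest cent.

Risk-neutral probability p = (1 + 0.09 − 0.7)/(1.15 − 0.7) = 0.3900/0.4500 = 0.8667
Terminal stock prices: S_uu = 185.1, S_ud = 112.7, S_dd = 68.6
Terminal payoffs (S − K): max(40.15, 0) = 40.15, max(-32.3, 0) = 0, max(-76.4, 0) = 0
Node u (S = 161): V_u = 1/1.09·[0.8667·40.1500 + 0.1333·0.0000] = 31.9235
Node d (S = 98): V_d = 1/1.09·[0.8667·0.0000 + 0.1333·0.0000] = 0.0000
Node 0 (S = 140): V_0 = 1/1.09·[0.8667·31.9235 + 0.1333·0.0000] = 25.3826

$25.38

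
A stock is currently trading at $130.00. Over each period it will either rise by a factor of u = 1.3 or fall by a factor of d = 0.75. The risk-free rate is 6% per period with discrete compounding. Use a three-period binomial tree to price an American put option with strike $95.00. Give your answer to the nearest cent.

Risk-neutral probability p = (1 + 0.06 − 0.75)/(1.3 − 0.75) = 0.3100/0.5500 = 0.5636
Terminal stock prices: S_uuu = 285.6, S_uud = 164.8, S_udd = 95.06, S_ddd = 54.84
Terminal payoffs (K − S): max(-190.6, 0) = 0, max(-69.78, 0) = 0, max(-0.0625, 0) = 0, max(40.16, 0) = 40.16
Node uu (S = 219.7): continuation = 1/1.06·[0.5636·0.0000 + 0.4364·0.0000] = 0.0000; exercise value = 0.0000 ≤ continuation, so V_uu = 0.0000
Node ud (S = 126.8): continuation = 1/1.06·[0.5636·0.0000 + 0.4364·0.0000] = 0.0000; exercise value = 0.0000 ≤ continuation, so V_ud = 0.0000
Node dd (S = 73.12): continuation = 1/1.06·[0.5636·0.0000 + 0.4364·40.1562] = 16.5309; exercise value = 21.8750 > continuation, so V_dd = 21.8750 (exercise)
Node u (S = 169): continuation = 1/1.06·[0.5636·0.0000 + 0.4364·0.0000] = 0.0000; exercise value = 0.0000 ≤ continuation, so V_u = 0.0000
Node d (S = 97.5): continuation = 1/1.06·[0.5636·0.0000 + 0.4364·21.8750] = 9.0051; exercise value = 0.0000 ≤ continuation, so V_d = 9.0051
Node 0 (S = 130): continuation = 1/1.06·[0.5636·0.0000 + 0.4364·9.0051] = 3.7071; exercise value = 0.0000 ≤ continuation, so V_0 = 3.7071

$3.71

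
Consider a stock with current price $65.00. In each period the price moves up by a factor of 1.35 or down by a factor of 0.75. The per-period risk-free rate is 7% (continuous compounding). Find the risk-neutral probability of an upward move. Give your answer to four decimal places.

p = 0.5375

Risk-neutral probability p = (e^0.07 − 0.75)/(1.35 − 0.75) = 0.3225/0.6000 = 0.5375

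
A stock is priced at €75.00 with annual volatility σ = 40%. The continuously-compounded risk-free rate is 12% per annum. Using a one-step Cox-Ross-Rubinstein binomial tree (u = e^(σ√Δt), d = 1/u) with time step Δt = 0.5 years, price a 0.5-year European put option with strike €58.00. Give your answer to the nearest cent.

€0.64

CRR parameters: u = e^(σ√Δt) = e^(0.4·√0.5) = 1.3269, d = 1/u = 0.7536
Per-period rate: rΔt = 0.12·0.5 = 0.06, so R = e^0.06 = 1.0618
Risk-neutral probability p = (e^0.06 − 0.7536)/(1.3269 − 0.7536) = 0.3082/0.5733 = 0.5376
Terminal stock prices: S_u = 99.52, S_d = 56.52
Terminal payoffs (K − S): max(-41.52, 0) = 0, max(1.477, 0) = 1.477
Node 0 (S = 75): V_0 = e^(−0.06)·[0.5376·0.0000 + 0.4624·1.4771] = 0.6432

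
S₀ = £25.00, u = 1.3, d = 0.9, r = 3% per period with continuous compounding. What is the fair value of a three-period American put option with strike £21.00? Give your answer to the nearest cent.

£0.78

Risk-neutral probability p = (e^0.03 − 0.9)/(1.3 − 0.9) = 0.1305/0.4000 = 0.3261
Terminal stock prices: S_uuu = 54.93, S_uud = 38.03, S_udd = 26.33, S_ddd = 18.23
Terminal payoffs (K − S): max(-33.93, 0) = 0, max(-17.03, 0) = 0, max(-5.325, 0) = 0, max(2.775, 0) = 2.775
Node uu (S = 42.25): continuation = e^(−0.03)·[0.3261·0.0000 + 0.6739·0.0000] = 0.0000; exercise value = 0.0000 ≤ continuation, so V_uu = 0.0000
Node ud (S = 29.25): continuation = e^(−0.03)·[0.3261·0.0000 + 0.6739·0.0000] = 0.0000; exercise value = 0.0000 ≤ continuation, so V_ud = 0.0000
Node dd (S = 20.25): continuation = e^(−0.03)·[0.3261·0.0000 + 0.6739·2.7750] = 1.8147; exercise value = 0.7500 ≤ continuation, so V_dd = 1.8147
Node u (S = 32.5): continuation = e^(−0.03)·[0.3261·0.0000 + 0.6739·0.0000] = 0.0000; exercise value = 0.0000 ≤ continuation, so V_u = 0.0000
Node d (S = 22.5): continuation = e^(−0.03)·[0.3261·0.0000 + 0.6739·1.8147] = 1.1867; exercise value = 0.0000 ≤ continuation, so V_d = 1.1867
Node 0 (S = 25): continuation = e^(−0.03)·[0.3261·0.0000 + 0.6739·1.1867] = 0.7761; exercise value = 0.0000 ≤ continuation, so V_0 = 0.7761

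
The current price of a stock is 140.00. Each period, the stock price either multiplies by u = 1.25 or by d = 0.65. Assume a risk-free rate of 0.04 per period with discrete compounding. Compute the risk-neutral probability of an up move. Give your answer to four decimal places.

p = 0.6500

Risk-neutral probability p = (1 + 0.04 − 0.65)/(1.25 − 0.65) = 0.3900/0.6000 = 0.6500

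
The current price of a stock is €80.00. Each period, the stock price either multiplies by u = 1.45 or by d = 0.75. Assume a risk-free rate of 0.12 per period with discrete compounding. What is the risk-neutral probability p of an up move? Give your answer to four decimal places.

Risk-neutral probability p = (1 + 0.12 − 0.75)/(1.45 − 0.75) = 0.3700/0.7000 = 0.5286

p = 0.5286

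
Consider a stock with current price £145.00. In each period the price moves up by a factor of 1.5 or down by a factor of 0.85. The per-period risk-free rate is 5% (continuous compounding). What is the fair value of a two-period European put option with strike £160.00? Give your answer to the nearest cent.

£23.82

Risk-neutral probability p = (e^0.05 − 0.85)/(1.5 − 0.85) = 0.2013/0.6500 = 0.3096
Terminal stock prices: S_uu = 326.2, S_ud = 184.9, S_dd = 104.8
Terminal payoffs (K − S): max(-166.2, 0) = 0, max(-24.88, 0) = 0, max(55.24, 0) = 55.24
Node u (S = 217.5): V_u = e^(−0.05)·[0.3096·0.0000 + 0.6904·0.0000] = 0.0000
Node d (S = 123.2): V_d = e^(−0.05)·[0.3096·0.0000 + 0.6904·55.2375] = 36.2735
Node 0 (S = 145): V_0 = e^(−0.05)·[0.3096·0.0000 + 0.6904·36.2735] = 23.8202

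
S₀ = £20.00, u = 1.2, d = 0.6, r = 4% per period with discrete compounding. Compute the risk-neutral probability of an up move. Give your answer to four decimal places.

Risk-neutral probability p = (1 + 0.04 − 0.6)/(1.2 − 0.6) = 0.4400/0.6000 = 0.7333

p = 0.7333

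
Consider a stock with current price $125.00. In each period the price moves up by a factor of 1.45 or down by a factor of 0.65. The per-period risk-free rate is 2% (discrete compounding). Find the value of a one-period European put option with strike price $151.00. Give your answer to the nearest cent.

$36.76

Risk-neutral probability p = (1 + 0.02 − 0.65)/(1.45 − 0.65) = 0.3700/0.8000 = 0.4625
Terminal stock prices: S_u = 181.2, S_d = 81.25
Terminal payoffs (K − S): max(-30.25, 0) = 0, max(69.75, 0) = 69.75
Node 0 (S = 125): V_0 = 1/1.02·[0.4625·0.0000 + 0.5375·69.7500] = 36.7555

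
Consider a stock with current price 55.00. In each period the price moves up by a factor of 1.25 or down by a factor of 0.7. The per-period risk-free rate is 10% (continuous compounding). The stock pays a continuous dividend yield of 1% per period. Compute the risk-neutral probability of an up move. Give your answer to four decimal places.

Per-period risk-free factor R = e^0.1 = 1.1052; dividend-adjusted growth = e^(0.1−0.01) = 1.0942.
Risk-neutral probability p = (1.0942 − 0.7)/(1.25 − 0.7) = 0.3942/0.5500 = 0.7167

p = 0.7167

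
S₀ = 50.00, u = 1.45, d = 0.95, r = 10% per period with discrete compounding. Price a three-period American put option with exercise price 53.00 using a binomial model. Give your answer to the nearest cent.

3.50

Risk-neutral probability p = (1 + 0.1 − 0.95)/(1.45 − 0.95) = 0.1500/0.5000 = 0.3000
Terminal stock prices: S_uuu = 152.4, S_uud = 99.87, S_udd = 65.43, S_ddd = 42.87
Terminal payoffs (K − S): max(-99.43, 0) = 0, max(-46.87, 0) = 0, max(-12.43, 0) = 0, max(10.13, 0) = 10.13
Node uu (S = 105.1): continuation = 1/1.1·[0.3000·0.0000 + 0.7000·0.0000] = 0.0000; exercise value = 0.0000 ≤ continuation, so V_uu = 0.0000
Node ud (S = 68.88): continuation = 1/1.1·[0.3000·0.0000 + 0.7000·0.0000] = 0.0000; exercise value = 0.0000 ≤ continuation, so V_ud = 0.0000
Node dd (S = 45.12): continuation = 1/1.1·[0.3000·0.0000 + 0.7000·10.1313] = 6.4472; exercise value = 7.8750 > continuation, so V_dd = 7.8750 (exercise)
Node u (S = 72.5): continuation = 1/1.1·[0.3000·0.0000 + 0.7000·0.0000] = 0.0000; exercise value = 0.0000 ≤ continuation, so V_u = 0.0000
Node d (S = 47.5): continuation = 1/1.1·[0.3000·0.0000 + 0.7000·7.8750] = 5.0114; exercise value = 5.5000 > continuation, so V_d = 5.5000 (exercise)
Node 0 (S = 50): continuation = 1/1.1·[0.3000·0.0000 + 0.7000·5.5000] = 3.5000; exercise value = 3.0000 ≤ continuation, so V_0 = 3.5000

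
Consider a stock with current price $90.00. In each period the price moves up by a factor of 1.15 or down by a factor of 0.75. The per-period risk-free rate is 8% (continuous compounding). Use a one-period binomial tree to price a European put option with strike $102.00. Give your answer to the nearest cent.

$5.31

Risk-neutral probability p = (e^0.08 − 0.75)/(1.15 − 0.75) = 0.3333/0.4000 = 0.8332
Terminal stock prices: S_u = 103.5, S_d = 67.5
Terminal payoffs (K − S): max(-1.5, 0) = 0, max(34.5, 0) = 34.5
Node 0 (S = 90): V_0 = e^(−0.08)·[0.8332·0.0000 + 0.1668·34.5000] = 5.3116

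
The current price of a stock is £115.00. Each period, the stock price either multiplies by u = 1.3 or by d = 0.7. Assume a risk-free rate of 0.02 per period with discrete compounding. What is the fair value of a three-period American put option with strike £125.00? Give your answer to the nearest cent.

Risk-neutral probability p = (1 + 0.02 − 0.7)/(1.3 − 0.7) = 0.3200/0.6000 = 0.5333
Terminal stock prices: S_uuu = 252.7, S_uud = 136, S_udd = 73.25, S_ddd = 39.44
Terminal payoffs (K − S): max(-127.7, 0) = 0, max(-11.05, 0) = 0, max(51.75, 0) = 51.75, max(85.56, 0) = 85.56
Node uu (S = 194.4): continuation = 1/1.02·[0.5333·0.0000 + 0.4667·0.0000] = 0.0000; exercise value = 0.0000 ≤ continuation, so V_uu = 0.0000
Node ud (S = 104.6): continuation = 1/1.02·[0.5333·0.0000 + 0.4667·51.7450] = 23.6742; exercise value = 20.3500 ≤ continuation, so V_ud = 23.6742
Node dd (S = 56.35): continuation = 1/1.02·[0.5333·51.7450 + 0.4667·85.5550] = 66.1990; exercise value = 68.6500 > continuation, so V_dd = 68.6500 (exercise)
Node u (S = 149.5): continuation = 1/1.02·[0.5333·0.0000 + 0.4667·23.6742] = 10.8313; exercise value = 0.0000 ≤ continuation, so V_u = 10.8313
Node d (S = 80.5): continuation = 1/1.02·[0.5333·23.6742 + 0.4667·68.6500] = 43.7872; exercise value = 44.5000 > continuation, so V_d = 44.5000 (exercise)
Node 0 (S = 115): continuation = 1/1.02·[0.5333·10.8313 + 0.4667·44.5000] = 26.0229; exercise value = 10.0000 ≤ continuation, so V_0 = 26.0229

£26.02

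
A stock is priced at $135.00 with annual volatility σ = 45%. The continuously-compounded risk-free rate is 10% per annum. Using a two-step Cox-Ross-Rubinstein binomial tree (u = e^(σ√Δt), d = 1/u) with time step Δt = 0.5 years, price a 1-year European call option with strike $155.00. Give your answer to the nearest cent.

$22.67

CRR parameters: u = e^(σ√Δt) = e^(0.45·√0.5) = 1.3746, d = 1/u = 0.7275
Per-period rate: rΔt = 0.1·0.5 = 0.05, so R = e^0.05 = 1.0513
Risk-neutral probability p = (e^0.05 − 0.7275)/(1.3746 − 0.7275) = 0.3238/0.6472 = 0.5003
Terminal stock prices: S_uu = 255.1, S_ud = 135, S_dd = 71.44
Terminal payoffs (S − K): max(100.1, 0) = 100.1, max(-20, 0) = 0, max(-83.56, 0) = 0
Node u (S = 185.6): V_u = e^(−0.05)·[0.5003·100.1039 + 0.4997·0.0000] = 47.6429
Node d (S = 98.21): V_d = e^(−0.05)·[0.5003·0.0000 + 0.4997·0.0000] = 0.0000
Node 0 (S = 135): V_0 = e^(−0.05)·[0.5003·47.6429 + 0.4997·0.0000] = 22.6749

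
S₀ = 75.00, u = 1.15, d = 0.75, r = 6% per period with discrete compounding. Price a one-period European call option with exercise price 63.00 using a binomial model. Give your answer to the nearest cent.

Risk-neutral probability p = (1 + 0.06 − 0.75)/(1.15 − 0.75) = 0.3100/0.4000 = 0.7750
Terminal stock prices: S_u = 86.25, S_d = 56.25
Terminal payoffs (S − K): max(23.25, 0) = 23.25, max(-6.75, 0) = 0
Node 0 (S = 75): V_0 = 1/1.06·[0.7750·23.2500 + 0.2250·0.0000] = 16.9988

17.00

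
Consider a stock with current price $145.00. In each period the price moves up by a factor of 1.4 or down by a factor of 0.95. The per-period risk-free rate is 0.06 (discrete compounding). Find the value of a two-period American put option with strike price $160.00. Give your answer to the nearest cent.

Risk-neutral probability p = (1 + 0.06 − 0.95)/(1.4 − 0.95) = 0.1100/0.4500 = 0.2444
Terminal stock prices: S_uu = 284.2, S_ud = 192.8, S_dd = 130.9
Terminal payoffs (K − S): max(-124.2, 0) = 0, max(-32.85, 0) = 0, max(29.14, 0) = 29.14
Node u (S = 203): continuation = 1/1.06·[0.2444·0.0000 + 0.7556·0.0000] = 0.0000; exercise value = 0.0000 ≤ continuation, so V_u = 0.0000
Node d (S = 137.8): continuation = 1/1.06·[0.2444·0.0000 + 0.7556·29.1375] = 20.7689; exercise value = 22.2500 > continuation, so V_d = 22.2500 (exercise)
Node 0 (S = 145): continuation = 1/1.06·[0.2444·0.0000 + 0.7556·22.2500] = 15.8595; exercise value = 15.0000 ≤ continuation, so V_0 = 15.8595

$15.86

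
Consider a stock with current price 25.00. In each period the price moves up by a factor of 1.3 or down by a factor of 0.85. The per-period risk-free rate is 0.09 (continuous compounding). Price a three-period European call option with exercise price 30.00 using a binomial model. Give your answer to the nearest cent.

4.86

Risk-neutral probability p = (e^0.09 − 0.85)/(1.3 − 0.85) = 0.2442/0.4500 = 0.5426
Terminal stock prices: S_uuu = 54.93, S_uud = 35.91, S_udd = 23.48, S_ddd = 15.35
Terminal payoffs (S − K): max(24.93, 0) = 24.93, max(5.913, 0) = 5.913, max(-6.519, 0) = 0, max(-14.65, 0) = 0
Node uu (S = 42.25): V_uu = e^(−0.09)·[0.5426·24.9250 + 0.4574·5.9125] = 14.8321
Node ud (S = 27.62): V_ud = e^(−0.09)·[0.5426·5.9125 + 0.4574·0.0000] = 2.9321
Node dd (S = 18.06): V_dd = e^(−0.09)·[0.5426·0.0000 + 0.4574·0.0000] = 0.0000
Node u (S = 32.5): V_u = e^(−0.09)·[0.5426·14.8321 + 0.4574·2.9321] = 8.5810
Node d (S = 21.25): V_d = e^(−0.09)·[0.5426·2.9321 + 0.4574·0.0000] = 1.4540
Node 0 (S = 25): V_0 = e^(−0.09)·[0.5426·8.5810 + 0.4574·1.4540] = 4.8632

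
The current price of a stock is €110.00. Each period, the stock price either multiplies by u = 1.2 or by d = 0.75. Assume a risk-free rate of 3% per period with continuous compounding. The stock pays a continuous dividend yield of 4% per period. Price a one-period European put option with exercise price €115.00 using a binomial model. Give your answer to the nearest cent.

Per-period risk-free factor R = e^0.03 = 1.0305; dividend-adjusted growth = e^(0.03−0.04) = 0.9900.
Risk-neutral probability p = (0.9900 − 0.75)/(1.2 − 0.75) = 0.2400/0.4500 = 0.5334
Terminal stock prices: S_u = 132, S_d = 82.5
Terminal payoffs (K − S): max(-17, 0) = 0, max(32.5, 0) = 32.5
Node 0 (S = 110): V_0 = e^(−0.03)·[0.5334·0.0000 + 0.4666·32.5000] = 14.7149

€14.71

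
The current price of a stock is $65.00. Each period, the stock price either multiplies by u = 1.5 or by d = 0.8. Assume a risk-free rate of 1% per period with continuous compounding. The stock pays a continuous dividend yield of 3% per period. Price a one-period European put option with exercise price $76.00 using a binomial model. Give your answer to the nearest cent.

$17.64

Per-period risk-free factor R = e^0.01 = 1.0101; dividend-adjusted growth = e^(0.01−0.03) = 0.9802.
Risk-neutral probability p = (0.9802 − 0.8)/(1.5 − 0.8) = 0.1802/0.7000 = 0.2574
Terminal stock prices: S_u = 97.5, S_d = 52
Terminal payoffs (K − S): max(-21.5, 0) = 0, max(24, 0) = 24
Node 0 (S = 65): V_0 = e^(−0.01)·[0.2574·0.0000 + 0.7426·24.0000] = 17.6444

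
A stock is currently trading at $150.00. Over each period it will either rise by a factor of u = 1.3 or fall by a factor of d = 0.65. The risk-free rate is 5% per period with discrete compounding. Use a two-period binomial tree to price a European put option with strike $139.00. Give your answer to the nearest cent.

Risk-neutral probability p = (1 + 0.05 − 0.65)/(1.3 − 0.65) = 0.4000/0.6500 = 0.6154
Terminal stock prices: S_uu = 253.5, S_ud = 126.8, S_dd = 63.38
Terminal payoffs (K − S): max(-114.5, 0) = 0, max(12.25, 0) = 12.25, max(75.62, 0) = 75.62
Node u (S = 195): V_u = 1/1.05·[0.6154·0.0000 + 0.3846·12.2500] = 4.4872
Node d (S = 97.5): V_d = 1/1.05·[0.6154·12.2500 + 0.3846·75.6250] = 34.8810
Node 0 (S = 150): V_0 = 1/1.05·[0.6154·4.4872 + 0.3846·34.8810] = 15.4068

$15.41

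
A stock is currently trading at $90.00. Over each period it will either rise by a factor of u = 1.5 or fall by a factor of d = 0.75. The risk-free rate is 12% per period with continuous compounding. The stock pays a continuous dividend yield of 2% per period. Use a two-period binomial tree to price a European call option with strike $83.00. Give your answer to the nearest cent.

$28.24

Per-period risk-free factor R = e^0.12 = 1.1275; dividend-adjusted growth = e^(0.12−0.02) = 1.1052.
Risk-neutral probability p = (1.1052 − 0.75)/(1.5 − 0.75) = 0.3552/0.7500 = 0.4736
Terminal stock prices: S_uu = 202.5, S_ud = 101.2, S_dd = 50.62
Terminal payoffs (S − K): max(119.5, 0) = 119.5, max(18.25, 0) = 18.25, max(-32.38, 0) = 0
Node u (S = 135): V_u = e^(−0.12)·[0.4736·119.5000 + 0.5264·18.2500] = 58.7124
Node d (S = 67.5): V_d = e^(−0.12)·[0.4736·18.2500 + 0.5264·0.0000] = 7.6652
Node 0 (S = 90): V_0 = e^(−0.12)·[0.4736·58.7124 + 0.5264·7.6652] = 28.2388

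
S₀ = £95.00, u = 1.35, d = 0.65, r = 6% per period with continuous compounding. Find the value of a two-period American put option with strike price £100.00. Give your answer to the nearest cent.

£18.40

Risk-neutral probability p = (e^0.06 − 0.65)/(1.35 − 0.65) = 0.4118/0.7000 = 0.5883
Terminal stock prices: S_uu = 173.1, S_ud = 83.36, S_dd = 40.14
Terminal payoffs (K − S): max(-73.14, 0) = 0, max(16.64, 0) = 16.64, max(59.86, 0) = 59.86
Node u (S = 128.2): continuation = e^(−0.06)·[0.5883·0.0000 + 0.4117·16.6375] = 6.4502; exercise value = 0.0000 ≤ continuation, so V_u = 6.4502
Node d (S = 61.75): continuation = e^(−0.06)·[0.5883·16.6375 + 0.4117·59.8625] = 32.4265; exercise value = 38.2500 > continuation, so V_d = 38.2500 (exercise)
Node 0 (S = 95): continuation = e^(−0.06)·[0.5883·6.4502 + 0.4117·38.2500] = 18.4030; exercise value = 5.0000 ≤ continuation, so V_0 = 18.4030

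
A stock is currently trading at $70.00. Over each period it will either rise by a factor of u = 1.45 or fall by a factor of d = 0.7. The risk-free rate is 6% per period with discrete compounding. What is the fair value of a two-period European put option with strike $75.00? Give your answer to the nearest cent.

Risk-neutral probability p = (1 + 0.06 − 0.7)/(1.45 − 0.7) = 0.3600/0.7500 = 0.4800
Terminal stock prices: S_uu = 147.2, S_ud = 71.05, S_dd = 34.3
Terminal payoffs (K − S): max(-72.18, 0) = 0, max(3.95, 0) = 3.95, max(40.7, 0) = 40.7
Node u (S = 101.5): V_u = 1/1.06·[0.4800·0.0000 + 0.5200·3.9500] = 1.9377
Node d (S = 49): V_d = 1/1.06·[0.4800·3.9500 + 0.5200·40.7000] = 21.7547
Node 0 (S = 70): V_0 = 1/1.06·[0.4800·1.9377 + 0.5200·21.7547] = 11.5496

$11.55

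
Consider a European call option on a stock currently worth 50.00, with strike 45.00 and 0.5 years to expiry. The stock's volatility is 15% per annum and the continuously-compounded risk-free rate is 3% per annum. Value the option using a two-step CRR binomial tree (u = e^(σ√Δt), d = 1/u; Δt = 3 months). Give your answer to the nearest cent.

CRR parameters: u = e^(σ√Δt) = e^(0.15·√0.25) = 1.0779, d = 1/u = 0.9277
Per-period rate: rΔt = 0.03·0.25 = 0.0075, so R = e^0.0075 = 1.0075
Risk-neutral probability p = (e^0.0075 − 0.9277)/(1.0779 − 0.9277) = 0.0798/0.1501 = 0.5314
Terminal stock prices: S_uu = 58.09, S_ud = 50, S_dd = 43.04
Terminal payoffs (S − K): max(13.09, 0) = 13.09, max(5, 0) = 5, max(-1.965, 0) = 0
Node u (S = 53.89): V_u = e^(−0.0075)·[0.5314·13.0917 + 0.4686·5.0000] = 9.2304
Node d (S = 46.39): V_d = e^(−0.0075)·[0.5314·5.0000 + 0.4686·0.0000] = 2.6371
Node 0 (S = 50): V_0 = e^(−0.0075)·[0.5314·9.2304 + 0.4686·2.6371] = 6.0949

6.09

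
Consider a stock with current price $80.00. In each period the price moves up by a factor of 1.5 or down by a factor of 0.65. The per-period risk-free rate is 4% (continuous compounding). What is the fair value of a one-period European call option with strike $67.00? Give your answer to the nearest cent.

$23.41

Risk-neutral probability p = (e^0.04 − 0.65)/(1.5 − 0.65) = 0.3908/0.8500 = 0.4598
Terminal stock prices: S_u = 120, S_d = 52
Terminal payoffs (S − K): max(53, 0) = 53, max(-15, 0) = 0
Node 0 (S = 80): V_0 = e^(−0.04)·[0.4598·53.0000 + 0.5402·0.0000] = 23.4127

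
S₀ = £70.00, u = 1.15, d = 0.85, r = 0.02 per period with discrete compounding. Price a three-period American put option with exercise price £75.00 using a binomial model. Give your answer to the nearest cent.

£8.27

Risk-neutral probability p = (1 + 0.02 − 0.85)/(1.15 − 0.85) = 0.1700/0.3000 = 0.5667
Terminal stock prices: S_uuu = 106.5, S_uud = 78.69, S_udd = 58.16, S_ddd = 42.99
Terminal payoffs (K − S): max(-31.46, 0) = 0, max(-3.689, 0) = 0, max(16.84, 0) = 16.84, max(32.01, 0) = 32.01
Node uu (S = 92.57): continuation = 1/1.02·[0.5667·0.0000 + 0.4333·0.0000] = 0.0000; exercise value = 0.0000 ≤ continuation, so V_uu = 0.0000
Node ud (S = 68.42): continuation = 1/1.02·[0.5667·0.0000 + 0.4333·16.8388] = 7.1537; exercise value = 6.5750 ≤ continuation, so V_ud = 7.1537
Node dd (S = 50.57): continuation = 1/1.02·[0.5667·16.8388 + 0.4333·32.0113] = 22.9544; exercise value = 24.4250 > continuation, so V_dd = 24.4250 (exercise)
Node u (S = 80.5): continuation = 1/1.02·[0.5667·0.0000 + 0.4333·7.1537] = 3.0392; exercise value = 0.0000 ≤ continuation, so V_u = 3.0392
Node d (S = 59.5): continuation = 1/1.02·[0.5667·7.1537 + 0.4333·24.4250] = 14.3509; exercise value = 15.5000 > continuation, so V_d = 15.5000 (exercise)
Node 0 (S = 70): continuation = 1/1.02·[0.5667·3.0392 + 0.4333·15.5000] = 8.2734; exercise value = 5.0000 ≤ continuation, so V_0 = 8.2734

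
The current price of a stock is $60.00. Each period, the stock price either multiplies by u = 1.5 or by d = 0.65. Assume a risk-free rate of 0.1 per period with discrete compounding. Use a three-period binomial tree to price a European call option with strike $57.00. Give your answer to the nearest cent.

Risk-neutral probability p = (1 + 0.1 − 0.65)/(1.5 − 0.65) = 0.4500/0.8500 = 0.5294
Terminal stock prices: S_uuu = 202.5, S_uud = 87.75, S_udd = 38.03, S_ddd = 16.48
Terminal payoffs (S − K): max(145.5, 0) = 145.5, max(30.75, 0) = 30.75, max(-18.97, 0) = 0, max(-40.52, 0) = 0
Node uu (S = 135): V_uu = 1/1.1·[0.5294·145.5000 + 0.4706·30.7500] = 83.1818
Node ud (S = 58.5): V_ud = 1/1.1·[0.5294·30.7500 + 0.4706·0.0000] = 14.7995
Node dd (S = 25.35): V_dd = 1/1.1·[0.5294·0.0000 + 0.4706·0.0000] = 0.0000
Node u (S = 90): V_u = 1/1.1·[0.5294·83.1818 + 0.4706·14.7995] = 46.3654
Node d (S = 39): V_d = 1/1.1·[0.5294·14.7995 + 0.4706·0.0000] = 7.1227
Node 0 (S = 60): V_0 = 1/1.1·[0.5294·46.3654 + 0.4706·7.1227] = 25.3620

$25.36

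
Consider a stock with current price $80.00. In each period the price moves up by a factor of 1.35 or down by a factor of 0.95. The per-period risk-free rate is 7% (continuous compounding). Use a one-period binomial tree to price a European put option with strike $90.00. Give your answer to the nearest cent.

$9.06

Risk-neutral probability p = (e^0.07 − 0.95)/(1.35 − 0.95) = 0.1225/0.4000 = 0.3063
Terminal stock prices: S_u = 108, S_d = 76
Terminal payoffs (K − S): max(-18, 0) = 0, max(14, 0) = 14
Node 0 (S = 80): V_0 = e^(−0.07)·[0.3063·0.0000 + 0.6937·14.0000] = 9.0556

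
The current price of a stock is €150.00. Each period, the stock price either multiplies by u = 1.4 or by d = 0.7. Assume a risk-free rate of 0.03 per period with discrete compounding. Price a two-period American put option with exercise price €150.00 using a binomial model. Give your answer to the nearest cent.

€23.80

Risk-neutral probability p = (1 + 0.03 − 0.7)/(1.4 − 0.7) = 0.3300/0.7000 = 0.4714
Terminal stock prices: S_uu = 294, S_ud = 147, S_dd = 73.5
Terminal payoffs (K − S): max(-144, 0) = 0, max(3, 0) = 3, max(76.5, 0) = 76.5
Node u (S = 210): continuation = 1/1.03·[0.4714·0.0000 + 0.5286·3.0000] = 1.5395; exercise value = 0.0000 ≤ continuation, so V_u = 1.5395
Node d (S = 105): continuation = 1/1.03·[0.4714·3.0000 + 0.5286·76.5000] = 40.6311; exercise value = 45.0000 > continuation, so V_d = 45.0000 (exercise)
Node 0 (S = 150): continuation = 1/1.03·[0.4714·1.5395 + 0.5286·45.0000] = 23.7976; exercise value = 0.0000 ≤ continuation, so V_0 = 23.7976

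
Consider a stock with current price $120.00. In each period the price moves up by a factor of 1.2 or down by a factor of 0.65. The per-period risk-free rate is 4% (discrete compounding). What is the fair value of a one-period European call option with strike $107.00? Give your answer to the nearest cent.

Risk-neutral probability p = (1 + 0.04 − 0.65)/(1.2 − 0.65) = 0.3900/0.5500 = 0.7091
Terminal stock prices: S_u = 144, S_d = 78
Terminal payoffs (S − K): max(37, 0) = 37, max(-29, 0) = 0
Node 0 (S = 120): V_0 = 1/1.04·[0.7091·37.0000 + 0.2909·0.0000] = 25.2273

$25.23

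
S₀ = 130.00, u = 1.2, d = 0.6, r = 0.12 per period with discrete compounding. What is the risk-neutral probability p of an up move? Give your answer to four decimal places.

p = 0.8667

Risk-neutral probability p = (1 + 0.12 − 0.6)/(1.2 − 0.6) = 0.5200/0.6000 = 0.8667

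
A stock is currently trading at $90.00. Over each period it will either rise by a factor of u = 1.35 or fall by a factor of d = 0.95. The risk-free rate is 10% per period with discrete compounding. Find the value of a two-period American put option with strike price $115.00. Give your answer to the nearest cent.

Risk-neutral probability p = (1 + 0.1 − 0.95)/(1.35 − 0.95) = 0.1500/0.4000 = 0.3750
Terminal stock prices: S_uu = 164, S_ud = 115.4, S_dd = 81.22
Terminal payoffs (K − S): max(-49.03, 0) = 0, max(-0.425, 0) = 0, max(33.78, 0) = 33.78
Node u (S = 121.5): continuation = 1/1.1·[0.3750·0.0000 + 0.6250·0.0000] = 0.0000; exercise value = 0.0000 ≤ continuation, so V_u = 0.0000
Node d (S = 85.5): continuation = 1/1.1·[0.3750·0.0000 + 0.6250·33.7750] = 19.1903; exercise value = 29.5000 > continuation, so V_d = 29.5000 (exercise)
Node 0 (S = 90): continuation = 1/1.1·[0.3750·0.0000 + 0.6250·29.5000] = 16.7614; exercise value = 25.0000 > continuation, so V_0 = 25.0000 (exercise)

$25.00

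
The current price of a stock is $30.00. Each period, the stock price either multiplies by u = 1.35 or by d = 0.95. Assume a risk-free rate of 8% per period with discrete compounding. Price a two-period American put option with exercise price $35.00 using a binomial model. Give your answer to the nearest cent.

Risk-neutral probability p = (1 + 0.08 − 0.95)/(1.35 − 0.95) = 0.1300/0.4000 = 0.3250
Terminal stock prices: S_uu = 54.68, S_ud = 38.48, S_dd = 27.07
Terminal payoffs (K − S): max(-19.68, 0) = 0, max(-3.475, 0) = 0, max(7.925, 0) = 7.925
Node u (S = 40.5): continuation = 1/1.08·[0.3250·0.0000 + 0.6750·0.0000] = 0.0000; exercise value = 0.0000 ≤ continuation, so V_u = 0.0000
Node d (S = 28.5): continuation = 1/1.08·[0.3250·0.0000 + 0.6750·7.9250] = 4.9531; exercise value = 6.5000 > continuation, so V_d = 6.5000 (exercise)
Node 0 (S = 30): continuation = 1/1.08·[0.3250·0.0000 + 0.6750·6.5000] = 4.0625; exercise value = 5.0000 > continuation, so V_0 = 5.0000 (exercise)

$5.00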